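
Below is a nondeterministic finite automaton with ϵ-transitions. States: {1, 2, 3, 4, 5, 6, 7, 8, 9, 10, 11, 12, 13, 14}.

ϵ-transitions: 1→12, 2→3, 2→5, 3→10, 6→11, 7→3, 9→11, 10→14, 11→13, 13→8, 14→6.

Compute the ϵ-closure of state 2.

Start with {2}.
From 2 via ϵ: add 3, 5.
From 3 via ϵ: add 10.
From 10 via ϵ: add 14.
From 14 via ϵ: add 6.
From 6 via ϵ: add 11.
From 11 via ϵ: add 13.
From 13 via ϵ: add 8.
No new states can be added; the closed set is {2, 3, 5, 6, 8, 10, 11, 13, 14}.

{2, 3, 5, 6, 8, 10, 11, 13, 14}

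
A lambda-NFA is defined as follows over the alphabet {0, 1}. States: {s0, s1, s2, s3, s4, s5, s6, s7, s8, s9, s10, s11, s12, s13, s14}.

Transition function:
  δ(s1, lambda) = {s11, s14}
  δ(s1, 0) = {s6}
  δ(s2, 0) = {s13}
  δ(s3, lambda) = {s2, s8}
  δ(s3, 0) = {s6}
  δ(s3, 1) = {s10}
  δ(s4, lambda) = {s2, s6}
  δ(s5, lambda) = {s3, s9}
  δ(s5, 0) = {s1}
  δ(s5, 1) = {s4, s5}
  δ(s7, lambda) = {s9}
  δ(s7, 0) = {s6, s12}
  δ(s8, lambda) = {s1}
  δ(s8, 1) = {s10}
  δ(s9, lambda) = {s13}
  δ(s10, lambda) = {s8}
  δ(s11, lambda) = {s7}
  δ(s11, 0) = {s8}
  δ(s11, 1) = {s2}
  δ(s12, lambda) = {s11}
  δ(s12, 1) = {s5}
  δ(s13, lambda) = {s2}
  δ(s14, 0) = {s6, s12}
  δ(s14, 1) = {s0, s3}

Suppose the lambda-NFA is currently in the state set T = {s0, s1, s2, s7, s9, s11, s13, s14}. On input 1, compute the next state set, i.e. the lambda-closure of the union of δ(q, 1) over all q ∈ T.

{s0, s1, s2, s3, s7, s8, s9, s11, s13, s14}

s11 on 1 → {s2}.
s14 on 1 → {s0, s3}.
No 1-transition from s0, s1, s2, s7, s9, s13.
Union after reading 1: {s0, s2, s3}.
Now take the lambda-closure:
From s3 via lambda: add s8.
From s8 via lambda: add s1.
From s1 via lambda: add s11, s14.
From s11 via lambda: add s7.
From s7 via lambda: add s9.
From s9 via lambda: add s13.
No new states can be added; the closed set is {s0, s1, s2, s3, s7, s8, s9, s11, s13, s14}.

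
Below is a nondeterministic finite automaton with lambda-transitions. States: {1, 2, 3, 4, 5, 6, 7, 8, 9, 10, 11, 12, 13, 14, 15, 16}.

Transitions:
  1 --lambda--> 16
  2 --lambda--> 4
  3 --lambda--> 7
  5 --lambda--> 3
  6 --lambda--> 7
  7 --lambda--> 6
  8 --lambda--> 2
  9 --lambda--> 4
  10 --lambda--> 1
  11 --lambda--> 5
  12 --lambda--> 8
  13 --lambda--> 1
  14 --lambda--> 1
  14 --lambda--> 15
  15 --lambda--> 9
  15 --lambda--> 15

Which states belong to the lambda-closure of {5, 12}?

{2, 3, 4, 5, 6, 7, 8, 12}

Start with {5, 12}.
From 5 via lambda: add 3.
From 12 via lambda: add 8.
From 3 via lambda: add 7.
From 8 via lambda: add 2.
From 2 via lambda: add 4.
From 7 via lambda: add 6.
No new states can be added; the closed set is {2, 3, 4, 5, 6, 7, 8, 12}.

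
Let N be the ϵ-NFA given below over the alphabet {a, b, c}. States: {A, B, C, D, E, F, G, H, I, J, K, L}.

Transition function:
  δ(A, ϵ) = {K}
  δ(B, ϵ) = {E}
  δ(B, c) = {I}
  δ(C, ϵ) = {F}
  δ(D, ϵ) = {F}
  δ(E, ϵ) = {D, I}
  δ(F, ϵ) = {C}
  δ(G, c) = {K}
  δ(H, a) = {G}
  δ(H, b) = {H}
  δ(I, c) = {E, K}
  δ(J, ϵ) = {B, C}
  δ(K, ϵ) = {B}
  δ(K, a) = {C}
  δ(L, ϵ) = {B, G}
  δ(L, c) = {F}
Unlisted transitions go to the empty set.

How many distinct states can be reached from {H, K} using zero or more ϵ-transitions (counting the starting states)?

8

Start with {H, K}.
From K via ϵ: add B.
From B via ϵ: add E.
From E via ϵ: add D, I.
From D via ϵ: add F.
From F via ϵ: add C.
ϵ-closure = {B, C, D, E, F, H, I, K}, which has 8 states.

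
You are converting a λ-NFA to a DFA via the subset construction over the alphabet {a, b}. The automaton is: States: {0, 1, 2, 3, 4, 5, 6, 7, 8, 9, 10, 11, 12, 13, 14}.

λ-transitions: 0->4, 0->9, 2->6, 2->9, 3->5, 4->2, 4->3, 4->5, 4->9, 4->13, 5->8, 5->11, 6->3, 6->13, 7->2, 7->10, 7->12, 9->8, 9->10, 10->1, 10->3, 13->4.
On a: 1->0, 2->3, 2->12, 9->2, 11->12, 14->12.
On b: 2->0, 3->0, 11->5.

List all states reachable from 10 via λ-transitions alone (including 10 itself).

{1, 3, 5, 8, 10, 11}

Start with {10}.
From 10 via λ: add 1, 3.
From 3 via λ: add 5.
From 5 via λ: add 8, 11.
No new states can be added; the closed set is {1, 3, 5, 8, 10, 11}.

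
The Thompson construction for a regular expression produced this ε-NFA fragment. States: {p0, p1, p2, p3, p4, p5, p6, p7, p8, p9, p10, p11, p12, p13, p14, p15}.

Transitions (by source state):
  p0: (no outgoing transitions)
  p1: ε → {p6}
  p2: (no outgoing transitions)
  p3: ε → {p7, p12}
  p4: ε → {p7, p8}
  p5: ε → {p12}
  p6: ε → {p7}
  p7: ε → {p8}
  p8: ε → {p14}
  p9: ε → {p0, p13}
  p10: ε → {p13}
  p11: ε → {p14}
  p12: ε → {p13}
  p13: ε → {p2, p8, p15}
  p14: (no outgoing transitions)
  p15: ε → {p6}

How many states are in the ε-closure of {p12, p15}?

8

Start with {p12, p15}.
From p12 via ε: add p13.
From p15 via ε: add p6.
From p6 via ε: add p7.
From p13 via ε: add p2, p8.
From p8 via ε: add p14.
ε-closure = {p2, p6, p7, p8, p12, p13, p14, p15}, which has 8 states.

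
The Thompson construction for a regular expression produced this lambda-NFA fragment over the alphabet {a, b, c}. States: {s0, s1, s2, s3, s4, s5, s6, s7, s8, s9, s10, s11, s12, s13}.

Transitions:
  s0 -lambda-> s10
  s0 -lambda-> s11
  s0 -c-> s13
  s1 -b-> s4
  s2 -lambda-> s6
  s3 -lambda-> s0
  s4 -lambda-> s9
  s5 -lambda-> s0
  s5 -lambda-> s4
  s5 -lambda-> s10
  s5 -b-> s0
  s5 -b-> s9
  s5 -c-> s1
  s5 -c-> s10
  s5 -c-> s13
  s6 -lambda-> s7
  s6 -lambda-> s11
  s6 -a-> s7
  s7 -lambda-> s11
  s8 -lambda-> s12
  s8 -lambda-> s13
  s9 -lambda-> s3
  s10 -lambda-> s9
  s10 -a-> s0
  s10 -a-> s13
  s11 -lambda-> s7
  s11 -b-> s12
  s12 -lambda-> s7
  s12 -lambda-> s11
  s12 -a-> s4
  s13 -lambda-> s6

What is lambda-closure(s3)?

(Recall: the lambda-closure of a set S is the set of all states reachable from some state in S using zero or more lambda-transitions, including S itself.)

{s0, s3, s7, s9, s10, s11}

Start with {s3}.
From s3 via lambda: add s0.
From s0 via lambda: add s10, s11.
From s10 via lambda: add s9.
From s11 via lambda: add s7.
No new states can be added; the closed set is {s0, s3, s7, s9, s10, s11}.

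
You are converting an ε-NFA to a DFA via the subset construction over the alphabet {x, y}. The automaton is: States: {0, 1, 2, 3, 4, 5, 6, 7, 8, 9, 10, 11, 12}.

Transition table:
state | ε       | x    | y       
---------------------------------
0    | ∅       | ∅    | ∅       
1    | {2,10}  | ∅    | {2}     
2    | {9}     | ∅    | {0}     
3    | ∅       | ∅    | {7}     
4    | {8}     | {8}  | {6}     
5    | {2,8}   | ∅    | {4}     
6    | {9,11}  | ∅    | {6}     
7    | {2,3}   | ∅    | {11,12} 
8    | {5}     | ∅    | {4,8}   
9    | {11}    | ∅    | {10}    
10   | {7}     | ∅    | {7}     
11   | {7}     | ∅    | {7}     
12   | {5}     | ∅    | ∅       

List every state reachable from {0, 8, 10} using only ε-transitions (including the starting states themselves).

Start with {0, 8, 10}.
From 8 via ε: add 5.
From 10 via ε: add 7.
From 5 via ε: add 2.
From 7 via ε: add 3.
From 2 via ε: add 9.
From 9 via ε: add 11.
No new states can be added; the closed set is {0, 2, 3, 5, 7, 8, 9, 10, 11}.

{0, 2, 3, 5, 7, 8, 9, 10, 11}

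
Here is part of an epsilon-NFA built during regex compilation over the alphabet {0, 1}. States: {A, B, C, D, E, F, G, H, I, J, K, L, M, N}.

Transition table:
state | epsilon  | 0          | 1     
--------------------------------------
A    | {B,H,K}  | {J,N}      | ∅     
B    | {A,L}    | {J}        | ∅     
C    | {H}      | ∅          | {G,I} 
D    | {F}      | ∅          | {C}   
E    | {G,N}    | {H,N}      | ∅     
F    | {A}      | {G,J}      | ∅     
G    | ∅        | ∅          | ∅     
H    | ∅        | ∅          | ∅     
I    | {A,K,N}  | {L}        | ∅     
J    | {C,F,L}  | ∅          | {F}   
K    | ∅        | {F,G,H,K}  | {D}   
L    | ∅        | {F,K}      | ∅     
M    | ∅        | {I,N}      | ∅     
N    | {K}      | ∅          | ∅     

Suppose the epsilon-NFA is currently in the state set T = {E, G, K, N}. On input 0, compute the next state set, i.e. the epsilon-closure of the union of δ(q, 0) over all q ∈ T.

{A, B, F, G, H, K, L, N}

E on 0 → {H, N}.
K on 0 → {F, G, H, K}.
No 0-transition from G, N.
Union after reading 0: {F, G, H, K, N}.
Now take the epsilon-closure:
From F via epsilon: add A.
From A via epsilon: add B.
From B via epsilon: add L.
No new states can be added; the closed set is {A, B, F, G, H, K, L, N}.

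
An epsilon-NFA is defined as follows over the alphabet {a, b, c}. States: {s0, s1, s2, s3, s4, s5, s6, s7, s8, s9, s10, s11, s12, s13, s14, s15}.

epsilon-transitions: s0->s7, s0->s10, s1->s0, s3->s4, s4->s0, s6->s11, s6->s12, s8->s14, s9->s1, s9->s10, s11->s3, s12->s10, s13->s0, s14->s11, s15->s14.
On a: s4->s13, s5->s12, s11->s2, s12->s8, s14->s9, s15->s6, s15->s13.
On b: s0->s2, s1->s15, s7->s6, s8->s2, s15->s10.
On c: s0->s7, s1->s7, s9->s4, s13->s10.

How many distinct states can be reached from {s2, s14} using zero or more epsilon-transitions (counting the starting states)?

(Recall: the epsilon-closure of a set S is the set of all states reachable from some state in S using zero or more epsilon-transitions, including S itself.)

Start with {s2, s14}.
From s14 via epsilon: add s11.
From s11 via epsilon: add s3.
From s3 via epsilon: add s4.
From s4 via epsilon: add s0.
From s0 via epsilon: add s7, s10.
epsilon-closure = {s0, s2, s3, s4, s7, s10, s11, s14}, which has 8 states.

8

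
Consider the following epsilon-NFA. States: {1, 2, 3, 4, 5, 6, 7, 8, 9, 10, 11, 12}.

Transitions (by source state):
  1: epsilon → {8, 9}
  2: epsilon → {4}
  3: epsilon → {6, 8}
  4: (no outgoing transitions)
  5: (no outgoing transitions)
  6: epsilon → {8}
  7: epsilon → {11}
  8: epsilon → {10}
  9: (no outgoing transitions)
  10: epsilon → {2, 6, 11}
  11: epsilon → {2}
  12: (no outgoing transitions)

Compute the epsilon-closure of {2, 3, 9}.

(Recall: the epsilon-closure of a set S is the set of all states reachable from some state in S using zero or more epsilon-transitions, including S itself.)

{2, 3, 4, 6, 8, 9, 10, 11}

Start with {2, 3, 9}.
From 2 via epsilon: add 4.
From 3 via epsilon: add 6, 8.
From 8 via epsilon: add 10.
From 10 via epsilon: add 11.
No new states can be added; the closed set is {2, 3, 4, 6, 8, 9, 10, 11}.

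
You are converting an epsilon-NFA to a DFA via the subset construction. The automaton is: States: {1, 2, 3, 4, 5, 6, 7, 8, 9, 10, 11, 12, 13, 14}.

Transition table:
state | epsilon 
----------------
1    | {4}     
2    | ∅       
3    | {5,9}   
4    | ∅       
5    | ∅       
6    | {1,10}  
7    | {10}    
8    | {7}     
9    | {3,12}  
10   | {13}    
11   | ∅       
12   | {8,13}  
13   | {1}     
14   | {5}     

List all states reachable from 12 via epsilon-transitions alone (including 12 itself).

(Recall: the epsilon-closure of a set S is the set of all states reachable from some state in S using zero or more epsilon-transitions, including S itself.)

{1, 4, 7, 8, 10, 12, 13}

Start with {12}.
From 12 via epsilon: add 8, 13.
From 8 via epsilon: add 7.
From 13 via epsilon: add 1.
From 1 via epsilon: add 4.
From 7 via epsilon: add 10.
No new states can be added; the closed set is {1, 4, 7, 8, 10, 12, 13}.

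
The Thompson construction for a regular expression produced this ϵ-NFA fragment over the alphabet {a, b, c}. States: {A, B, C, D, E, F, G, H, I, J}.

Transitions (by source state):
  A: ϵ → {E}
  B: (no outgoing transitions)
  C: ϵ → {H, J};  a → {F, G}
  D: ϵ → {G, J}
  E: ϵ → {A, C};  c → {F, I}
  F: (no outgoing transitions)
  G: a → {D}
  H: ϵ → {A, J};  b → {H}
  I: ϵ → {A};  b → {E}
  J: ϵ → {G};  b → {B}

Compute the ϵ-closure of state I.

Start with {I}.
From I via ϵ: add A.
From A via ϵ: add E.
From E via ϵ: add C.
From C via ϵ: add H, J.
From J via ϵ: add G.
No new states can be added; the closed set is {A, C, E, G, H, I, J}.

{A, C, E, G, H, I, J}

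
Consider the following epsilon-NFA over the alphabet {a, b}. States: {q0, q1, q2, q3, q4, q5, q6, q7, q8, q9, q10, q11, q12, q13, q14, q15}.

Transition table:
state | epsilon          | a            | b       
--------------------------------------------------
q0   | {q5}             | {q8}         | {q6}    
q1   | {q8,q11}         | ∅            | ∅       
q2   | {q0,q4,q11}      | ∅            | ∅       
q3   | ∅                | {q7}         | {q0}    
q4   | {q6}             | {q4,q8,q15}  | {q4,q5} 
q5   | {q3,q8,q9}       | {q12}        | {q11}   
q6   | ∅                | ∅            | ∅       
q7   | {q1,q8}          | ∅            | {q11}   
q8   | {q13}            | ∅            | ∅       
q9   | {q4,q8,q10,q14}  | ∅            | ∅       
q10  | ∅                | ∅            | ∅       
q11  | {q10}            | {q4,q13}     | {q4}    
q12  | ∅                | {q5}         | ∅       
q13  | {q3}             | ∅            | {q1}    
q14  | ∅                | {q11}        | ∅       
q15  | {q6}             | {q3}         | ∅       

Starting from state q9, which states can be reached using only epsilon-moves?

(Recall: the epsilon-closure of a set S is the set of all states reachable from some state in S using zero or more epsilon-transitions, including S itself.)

Start with {q9}.
From q9 via epsilon: add q4, q8, q10, q14.
From q4 via epsilon: add q6.
From q8 via epsilon: add q13.
From q13 via epsilon: add q3.
No new states can be added; the closed set is {q3, q4, q6, q8, q9, q10, q13, q14}.

{q3, q4, q6, q8, q9, q10, q13, q14}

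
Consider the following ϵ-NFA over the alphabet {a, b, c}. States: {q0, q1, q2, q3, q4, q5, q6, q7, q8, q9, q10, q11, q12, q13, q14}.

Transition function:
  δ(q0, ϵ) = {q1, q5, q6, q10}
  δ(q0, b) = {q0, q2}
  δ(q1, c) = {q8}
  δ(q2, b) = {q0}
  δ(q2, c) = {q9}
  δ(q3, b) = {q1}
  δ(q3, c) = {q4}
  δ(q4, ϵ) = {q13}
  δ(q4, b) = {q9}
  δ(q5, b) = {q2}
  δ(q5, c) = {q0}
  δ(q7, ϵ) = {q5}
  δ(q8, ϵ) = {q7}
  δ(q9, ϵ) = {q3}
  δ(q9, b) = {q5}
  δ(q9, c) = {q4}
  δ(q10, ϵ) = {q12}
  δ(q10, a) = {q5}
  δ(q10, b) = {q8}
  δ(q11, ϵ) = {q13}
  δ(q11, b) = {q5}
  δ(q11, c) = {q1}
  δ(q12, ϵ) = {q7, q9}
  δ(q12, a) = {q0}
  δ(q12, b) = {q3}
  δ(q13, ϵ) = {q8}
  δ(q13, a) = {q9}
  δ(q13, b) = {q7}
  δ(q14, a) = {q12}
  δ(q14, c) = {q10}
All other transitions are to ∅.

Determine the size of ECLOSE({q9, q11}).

Start with {q9, q11}.
From q9 via ϵ: add q3.
From q11 via ϵ: add q13.
From q13 via ϵ: add q8.
From q8 via ϵ: add q7.
From q7 via ϵ: add q5.
ϵ-closure = {q3, q5, q7, q8, q9, q11, q13}, which has 7 states.

7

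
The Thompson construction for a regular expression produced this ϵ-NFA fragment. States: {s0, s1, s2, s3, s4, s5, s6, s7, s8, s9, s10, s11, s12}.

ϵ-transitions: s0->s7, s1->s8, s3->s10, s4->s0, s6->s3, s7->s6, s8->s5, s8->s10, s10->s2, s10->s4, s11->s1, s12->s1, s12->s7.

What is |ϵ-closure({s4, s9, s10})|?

8

Start with {s4, s9, s10}.
From s4 via ϵ: add s0.
From s10 via ϵ: add s2.
From s0 via ϵ: add s7.
From s7 via ϵ: add s6.
From s6 via ϵ: add s3.
ϵ-closure = {s0, s2, s3, s4, s6, s7, s9, s10}, which has 8 states.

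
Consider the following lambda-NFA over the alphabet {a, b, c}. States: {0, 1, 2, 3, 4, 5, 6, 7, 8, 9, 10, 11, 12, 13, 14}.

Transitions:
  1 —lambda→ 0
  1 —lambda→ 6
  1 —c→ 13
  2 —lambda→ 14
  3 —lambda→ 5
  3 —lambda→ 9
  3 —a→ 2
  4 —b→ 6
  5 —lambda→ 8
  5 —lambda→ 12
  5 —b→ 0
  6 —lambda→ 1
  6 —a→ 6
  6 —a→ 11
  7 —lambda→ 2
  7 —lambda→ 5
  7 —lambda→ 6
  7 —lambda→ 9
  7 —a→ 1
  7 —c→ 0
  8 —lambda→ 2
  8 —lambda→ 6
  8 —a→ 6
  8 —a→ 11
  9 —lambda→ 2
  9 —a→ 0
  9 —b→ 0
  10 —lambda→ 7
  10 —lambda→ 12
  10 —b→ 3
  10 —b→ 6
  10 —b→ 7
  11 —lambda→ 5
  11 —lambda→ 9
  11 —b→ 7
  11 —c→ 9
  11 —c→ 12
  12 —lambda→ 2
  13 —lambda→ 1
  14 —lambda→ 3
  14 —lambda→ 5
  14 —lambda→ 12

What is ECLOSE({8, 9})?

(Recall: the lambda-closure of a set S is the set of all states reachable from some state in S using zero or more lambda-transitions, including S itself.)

Start with {8, 9}.
From 8 via lambda: add 2, 6.
From 2 via lambda: add 14.
From 6 via lambda: add 1.
From 1 via lambda: add 0.
From 14 via lambda: add 3, 5, 12.
No new states can be added; the closed set is {0, 1, 2, 3, 5, 6, 8, 9, 12, 14}.

{0, 1, 2, 3, 5, 6, 8, 9, 12, 14}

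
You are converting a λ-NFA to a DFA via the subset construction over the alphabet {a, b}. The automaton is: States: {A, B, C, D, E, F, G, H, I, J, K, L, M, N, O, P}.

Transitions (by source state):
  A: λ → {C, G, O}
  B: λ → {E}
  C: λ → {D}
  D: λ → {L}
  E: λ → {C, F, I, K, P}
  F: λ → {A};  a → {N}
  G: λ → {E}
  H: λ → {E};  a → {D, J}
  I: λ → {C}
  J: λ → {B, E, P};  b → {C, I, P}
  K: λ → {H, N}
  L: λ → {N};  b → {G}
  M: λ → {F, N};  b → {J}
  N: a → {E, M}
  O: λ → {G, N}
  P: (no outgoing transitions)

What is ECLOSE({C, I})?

{C, D, I, L, N}

Start with {C, I}.
From C via λ: add D.
From D via λ: add L.
From L via λ: add N.
No new states can be added; the closed set is {C, D, I, L, N}.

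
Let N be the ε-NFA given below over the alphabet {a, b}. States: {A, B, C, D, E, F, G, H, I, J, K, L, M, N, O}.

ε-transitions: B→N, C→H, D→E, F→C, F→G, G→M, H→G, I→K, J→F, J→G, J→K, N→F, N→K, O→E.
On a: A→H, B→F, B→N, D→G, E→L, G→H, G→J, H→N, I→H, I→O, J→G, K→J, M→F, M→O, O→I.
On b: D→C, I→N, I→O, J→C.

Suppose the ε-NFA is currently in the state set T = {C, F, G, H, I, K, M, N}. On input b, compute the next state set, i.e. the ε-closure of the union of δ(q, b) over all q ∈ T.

{C, E, F, G, H, K, M, N, O}

I on b → {N, O}.
No b-transition from C, F, G, H, K, M, N.
Union after reading b: {N, O}.
Now take the ε-closure:
From N via ε: add F, K.
From O via ε: add E.
From F via ε: add C, G.
From C via ε: add H.
From G via ε: add M.
No new states can be added; the closed set is {C, E, F, G, H, K, M, N, O}.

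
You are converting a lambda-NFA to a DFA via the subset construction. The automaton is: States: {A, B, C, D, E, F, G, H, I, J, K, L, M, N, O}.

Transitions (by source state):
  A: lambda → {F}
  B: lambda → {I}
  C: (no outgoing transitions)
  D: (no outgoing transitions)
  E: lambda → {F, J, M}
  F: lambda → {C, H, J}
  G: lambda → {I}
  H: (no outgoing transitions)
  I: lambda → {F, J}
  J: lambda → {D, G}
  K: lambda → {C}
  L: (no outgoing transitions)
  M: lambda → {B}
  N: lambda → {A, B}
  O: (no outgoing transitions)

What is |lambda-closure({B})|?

Start with {B}.
From B via lambda: add I.
From I via lambda: add F, J.
From F via lambda: add C, H.
From J via lambda: add D, G.
lambda-closure = {B, C, D, F, G, H, I, J}, which has 8 states.

8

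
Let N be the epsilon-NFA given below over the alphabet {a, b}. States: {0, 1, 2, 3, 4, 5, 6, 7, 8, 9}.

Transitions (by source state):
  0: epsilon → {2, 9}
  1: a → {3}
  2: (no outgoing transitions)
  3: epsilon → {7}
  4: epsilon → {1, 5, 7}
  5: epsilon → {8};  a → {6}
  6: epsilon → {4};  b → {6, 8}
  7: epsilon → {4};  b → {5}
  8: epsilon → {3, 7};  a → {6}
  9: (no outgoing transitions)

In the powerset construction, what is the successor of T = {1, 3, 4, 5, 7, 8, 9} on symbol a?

{1, 3, 4, 5, 6, 7, 8}

1 on a → {3}.
5 on a → {6}.
8 on a → {6}.
No a-transition from 3, 4, 7, 9.
Union after reading a: {3, 6}.
Now take the epsilon-closure:
From 3 via epsilon: add 7.
From 6 via epsilon: add 4.
From 4 via epsilon: add 1, 5.
From 5 via epsilon: add 8.
No new states can be added; the closed set is {1, 3, 4, 5, 6, 7, 8}.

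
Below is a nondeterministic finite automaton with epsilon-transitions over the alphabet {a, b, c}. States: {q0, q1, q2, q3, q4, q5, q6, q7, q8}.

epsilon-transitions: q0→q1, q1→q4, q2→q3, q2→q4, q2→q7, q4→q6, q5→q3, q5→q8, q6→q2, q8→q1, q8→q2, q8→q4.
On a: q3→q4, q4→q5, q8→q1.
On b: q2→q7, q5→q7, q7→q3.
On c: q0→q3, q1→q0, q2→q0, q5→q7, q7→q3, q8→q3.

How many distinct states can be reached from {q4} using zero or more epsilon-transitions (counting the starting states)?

5

Start with {q4}.
From q4 via epsilon: add q6.
From q6 via epsilon: add q2.
From q2 via epsilon: add q3, q7.
epsilon-closure = {q2, q3, q4, q6, q7}, which has 5 states.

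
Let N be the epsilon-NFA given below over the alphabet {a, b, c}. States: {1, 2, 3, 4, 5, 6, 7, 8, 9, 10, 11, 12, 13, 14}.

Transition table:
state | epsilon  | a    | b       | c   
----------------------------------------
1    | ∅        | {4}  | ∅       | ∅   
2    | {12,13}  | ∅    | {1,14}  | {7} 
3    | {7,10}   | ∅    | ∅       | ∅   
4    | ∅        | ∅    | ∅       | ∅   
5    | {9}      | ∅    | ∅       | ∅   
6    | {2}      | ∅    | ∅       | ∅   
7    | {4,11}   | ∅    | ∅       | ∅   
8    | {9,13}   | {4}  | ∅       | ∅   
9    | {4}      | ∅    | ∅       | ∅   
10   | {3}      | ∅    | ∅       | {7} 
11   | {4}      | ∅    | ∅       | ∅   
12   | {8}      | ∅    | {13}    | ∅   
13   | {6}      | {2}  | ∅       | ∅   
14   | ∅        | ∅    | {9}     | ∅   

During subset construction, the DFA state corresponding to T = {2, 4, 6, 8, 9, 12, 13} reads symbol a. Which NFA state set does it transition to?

8 on a → {4}.
13 on a → {2}.
No a-transition from 2, 4, 6, 9, 12.
Union after reading a: {2, 4}.
Now take the epsilon-closure:
From 2 via epsilon: add 12, 13.
From 12 via epsilon: add 8.
From 13 via epsilon: add 6.
From 8 via epsilon: add 9.
No new states can be added; the closed set is {2, 4, 6, 8, 9, 12, 13}.

{2, 4, 6, 8, 9, 12, 13}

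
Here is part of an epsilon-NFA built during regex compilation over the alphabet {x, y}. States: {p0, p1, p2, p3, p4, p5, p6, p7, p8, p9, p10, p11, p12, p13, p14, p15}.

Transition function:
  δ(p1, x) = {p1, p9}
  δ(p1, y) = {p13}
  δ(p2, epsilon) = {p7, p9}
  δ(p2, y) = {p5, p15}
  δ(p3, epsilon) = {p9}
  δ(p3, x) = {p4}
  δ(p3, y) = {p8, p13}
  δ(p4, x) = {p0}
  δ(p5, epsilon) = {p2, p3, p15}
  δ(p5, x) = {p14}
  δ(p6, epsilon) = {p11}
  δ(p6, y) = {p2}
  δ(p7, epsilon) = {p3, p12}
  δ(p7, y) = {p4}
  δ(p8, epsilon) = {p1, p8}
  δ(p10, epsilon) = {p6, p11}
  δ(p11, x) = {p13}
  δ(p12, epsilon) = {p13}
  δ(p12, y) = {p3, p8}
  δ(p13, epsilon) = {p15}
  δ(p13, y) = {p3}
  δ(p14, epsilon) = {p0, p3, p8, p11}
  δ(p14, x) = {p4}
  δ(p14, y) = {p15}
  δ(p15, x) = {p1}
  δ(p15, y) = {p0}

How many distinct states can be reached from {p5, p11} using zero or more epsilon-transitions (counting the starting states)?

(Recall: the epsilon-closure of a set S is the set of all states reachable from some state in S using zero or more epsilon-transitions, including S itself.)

Start with {p5, p11}.
From p5 via epsilon: add p2, p3, p15.
From p2 via epsilon: add p7, p9.
From p7 via epsilon: add p12.
From p12 via epsilon: add p13.
epsilon-closure = {p2, p3, p5, p7, p9, p11, p12, p13, p15}, which has 9 states.

9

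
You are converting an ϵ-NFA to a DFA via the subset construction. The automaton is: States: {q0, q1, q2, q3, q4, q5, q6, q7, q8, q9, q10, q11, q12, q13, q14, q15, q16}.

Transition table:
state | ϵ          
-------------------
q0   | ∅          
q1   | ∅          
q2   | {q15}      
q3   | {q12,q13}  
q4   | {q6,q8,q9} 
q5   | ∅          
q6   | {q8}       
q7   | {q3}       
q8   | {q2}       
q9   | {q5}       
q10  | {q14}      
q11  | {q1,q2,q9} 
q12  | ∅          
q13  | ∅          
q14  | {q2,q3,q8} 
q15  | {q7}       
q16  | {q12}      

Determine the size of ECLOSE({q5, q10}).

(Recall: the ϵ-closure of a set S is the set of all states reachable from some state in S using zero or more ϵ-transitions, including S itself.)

10

Start with {q5, q10}.
From q10 via ϵ: add q14.
From q14 via ϵ: add q2, q3, q8.
From q2 via ϵ: add q15.
From q3 via ϵ: add q12, q13.
From q15 via ϵ: add q7.
ϵ-closure = {q2, q3, q5, q7, q8, q10, q12, q13, q14, q15}, which has 10 states.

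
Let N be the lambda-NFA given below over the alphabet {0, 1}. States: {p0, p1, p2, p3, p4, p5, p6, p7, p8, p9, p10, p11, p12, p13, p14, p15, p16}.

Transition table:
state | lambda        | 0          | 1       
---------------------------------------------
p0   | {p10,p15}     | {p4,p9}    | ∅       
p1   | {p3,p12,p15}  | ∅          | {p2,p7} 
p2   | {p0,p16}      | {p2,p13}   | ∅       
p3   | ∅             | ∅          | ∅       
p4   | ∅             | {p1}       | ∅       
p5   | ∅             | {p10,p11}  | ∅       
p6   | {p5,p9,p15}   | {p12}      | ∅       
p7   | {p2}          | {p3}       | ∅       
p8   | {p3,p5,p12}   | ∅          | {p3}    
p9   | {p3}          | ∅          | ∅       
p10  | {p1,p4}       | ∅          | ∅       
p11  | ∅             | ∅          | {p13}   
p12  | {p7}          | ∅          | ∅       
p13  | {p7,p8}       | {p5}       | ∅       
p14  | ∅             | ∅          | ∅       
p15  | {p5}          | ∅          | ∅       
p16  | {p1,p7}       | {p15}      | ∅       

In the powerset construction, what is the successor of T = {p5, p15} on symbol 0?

p5 on 0 → {p10, p11}.
No 0-transition from p15.
Union after reading 0: {p10, p11}.
Now take the lambda-closure:
From p10 via lambda: add p1, p4.
From p1 via lambda: add p3, p12, p15.
From p12 via lambda: add p7.
From p15 via lambda: add p5.
From p7 via lambda: add p2.
From p2 via lambda: add p0, p16.
No new states can be added; the closed set is {p0, p1, p2, p3, p4, p5, p7, p10, p11, p12, p15, p16}.

{p0, p1, p2, p3, p4, p5, p7, p10, p11, p12, p15, p16}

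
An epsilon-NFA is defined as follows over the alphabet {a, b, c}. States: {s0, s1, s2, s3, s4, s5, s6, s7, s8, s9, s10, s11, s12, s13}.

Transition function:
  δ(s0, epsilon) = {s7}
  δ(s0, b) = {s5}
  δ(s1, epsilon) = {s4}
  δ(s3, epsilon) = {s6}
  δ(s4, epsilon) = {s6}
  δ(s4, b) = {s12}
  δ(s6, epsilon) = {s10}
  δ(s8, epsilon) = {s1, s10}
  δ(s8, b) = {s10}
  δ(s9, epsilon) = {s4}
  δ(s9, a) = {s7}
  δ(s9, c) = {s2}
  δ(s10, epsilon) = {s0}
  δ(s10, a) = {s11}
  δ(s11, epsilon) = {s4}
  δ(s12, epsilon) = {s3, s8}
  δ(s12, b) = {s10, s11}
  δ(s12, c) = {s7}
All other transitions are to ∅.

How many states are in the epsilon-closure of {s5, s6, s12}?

10

Start with {s5, s6, s12}.
From s6 via epsilon: add s10.
From s12 via epsilon: add s3, s8.
From s8 via epsilon: add s1.
From s10 via epsilon: add s0.
From s0 via epsilon: add s7.
From s1 via epsilon: add s4.
epsilon-closure = {s0, s1, s3, s4, s5, s6, s7, s8, s10, s12}, which has 10 states.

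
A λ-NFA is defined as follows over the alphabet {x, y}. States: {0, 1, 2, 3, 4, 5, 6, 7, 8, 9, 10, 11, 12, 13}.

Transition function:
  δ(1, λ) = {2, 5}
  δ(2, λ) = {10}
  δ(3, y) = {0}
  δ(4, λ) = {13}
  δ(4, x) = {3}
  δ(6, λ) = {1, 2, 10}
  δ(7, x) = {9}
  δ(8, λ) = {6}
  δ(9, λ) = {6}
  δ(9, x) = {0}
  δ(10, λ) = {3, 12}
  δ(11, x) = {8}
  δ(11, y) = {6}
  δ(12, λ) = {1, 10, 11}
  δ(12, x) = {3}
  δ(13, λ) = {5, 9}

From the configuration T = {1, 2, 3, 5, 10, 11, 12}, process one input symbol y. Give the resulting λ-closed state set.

{0, 1, 2, 3, 5, 6, 10, 11, 12}

3 on y → {0}.
11 on y → {6}.
No y-transition from 1, 2, 5, 10, 12.
Union after reading y: {0, 6}.
Now take the λ-closure:
From 6 via λ: add 1, 2, 10.
From 1 via λ: add 5.
From 10 via λ: add 3, 12.
From 12 via λ: add 11.
No new states can be added; the closed set is {0, 1, 2, 3, 5, 6, 10, 11, 12}.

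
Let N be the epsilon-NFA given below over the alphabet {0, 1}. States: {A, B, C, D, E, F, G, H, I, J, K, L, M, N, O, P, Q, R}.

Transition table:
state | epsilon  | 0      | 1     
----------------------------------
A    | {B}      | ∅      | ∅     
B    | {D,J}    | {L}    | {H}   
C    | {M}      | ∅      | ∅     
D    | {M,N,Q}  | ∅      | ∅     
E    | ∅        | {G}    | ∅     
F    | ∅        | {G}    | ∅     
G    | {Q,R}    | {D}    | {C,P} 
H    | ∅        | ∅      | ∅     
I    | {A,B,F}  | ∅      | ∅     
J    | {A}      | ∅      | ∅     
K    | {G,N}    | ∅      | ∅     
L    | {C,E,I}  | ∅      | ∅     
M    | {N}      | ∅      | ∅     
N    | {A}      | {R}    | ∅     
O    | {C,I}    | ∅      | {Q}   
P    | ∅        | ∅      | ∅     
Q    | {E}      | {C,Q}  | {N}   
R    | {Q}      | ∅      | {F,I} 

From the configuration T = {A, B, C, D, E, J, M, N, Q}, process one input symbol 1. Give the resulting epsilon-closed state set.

{A, B, D, E, H, J, M, N, Q}

B on 1 → {H}.
Q on 1 → {N}.
No 1-transition from A, C, D, E, J, M, N.
Union after reading 1: {H, N}.
Now take the epsilon-closure:
From N via epsilon: add A.
From A via epsilon: add B.
From B via epsilon: add D, J.
From D via epsilon: add M, Q.
From Q via epsilon: add E.
No new states can be added; the closed set is {A, B, D, E, H, J, M, N, Q}.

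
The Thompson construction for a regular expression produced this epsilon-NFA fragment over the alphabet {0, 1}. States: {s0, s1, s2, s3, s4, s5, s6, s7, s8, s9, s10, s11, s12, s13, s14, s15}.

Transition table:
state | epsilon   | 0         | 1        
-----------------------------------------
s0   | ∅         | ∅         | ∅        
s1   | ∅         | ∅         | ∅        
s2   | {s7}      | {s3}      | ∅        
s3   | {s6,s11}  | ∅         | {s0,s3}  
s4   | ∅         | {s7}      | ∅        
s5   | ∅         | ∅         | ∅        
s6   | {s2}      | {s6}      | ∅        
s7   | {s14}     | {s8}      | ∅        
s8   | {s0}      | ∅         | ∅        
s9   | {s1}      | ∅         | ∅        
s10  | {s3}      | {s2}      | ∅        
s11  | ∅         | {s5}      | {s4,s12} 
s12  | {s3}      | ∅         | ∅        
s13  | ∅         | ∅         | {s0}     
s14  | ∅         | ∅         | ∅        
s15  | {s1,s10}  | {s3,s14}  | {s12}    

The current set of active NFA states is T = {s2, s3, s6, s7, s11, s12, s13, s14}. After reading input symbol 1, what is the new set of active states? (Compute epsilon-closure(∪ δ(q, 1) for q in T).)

s3 on 1 → {s0, s3}.
s11 on 1 → {s4, s12}.
s13 on 1 → {s0}.
No 1-transition from s2, s6, s7, s12, s14.
Union after reading 1: {s0, s3, s4, s12}.
Now take the epsilon-closure:
From s3 via epsilon: add s6, s11.
From s6 via epsilon: add s2.
From s2 via epsilon: add s7.
From s7 via epsilon: add s14.
No new states can be added; the closed set is {s0, s2, s3, s4, s6, s7, s11, s12, s14}.

{s0, s2, s3, s4, s6, s7, s11, s12, s14}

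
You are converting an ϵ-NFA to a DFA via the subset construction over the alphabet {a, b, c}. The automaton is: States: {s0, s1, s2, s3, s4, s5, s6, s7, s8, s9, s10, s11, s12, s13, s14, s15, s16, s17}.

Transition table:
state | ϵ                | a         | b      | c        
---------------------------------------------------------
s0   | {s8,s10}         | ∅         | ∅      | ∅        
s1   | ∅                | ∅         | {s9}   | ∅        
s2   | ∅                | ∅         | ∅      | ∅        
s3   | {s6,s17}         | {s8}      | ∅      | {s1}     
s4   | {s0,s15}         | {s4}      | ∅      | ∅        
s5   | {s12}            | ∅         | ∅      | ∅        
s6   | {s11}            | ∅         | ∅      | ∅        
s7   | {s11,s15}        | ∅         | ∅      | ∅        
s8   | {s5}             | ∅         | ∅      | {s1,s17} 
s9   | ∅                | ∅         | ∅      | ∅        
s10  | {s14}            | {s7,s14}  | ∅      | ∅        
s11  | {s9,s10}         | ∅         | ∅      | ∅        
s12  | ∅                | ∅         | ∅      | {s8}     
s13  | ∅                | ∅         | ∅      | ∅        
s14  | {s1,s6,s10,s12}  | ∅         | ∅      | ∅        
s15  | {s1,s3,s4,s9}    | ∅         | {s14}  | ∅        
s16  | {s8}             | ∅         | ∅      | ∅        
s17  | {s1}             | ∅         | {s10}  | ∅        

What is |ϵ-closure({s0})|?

10

Start with {s0}.
From s0 via ϵ: add s8, s10.
From s8 via ϵ: add s5.
From s10 via ϵ: add s14.
From s5 via ϵ: add s12.
From s14 via ϵ: add s1, s6.
From s6 via ϵ: add s11.
From s11 via ϵ: add s9.
ϵ-closure = {s0, s1, s5, s6, s8, s9, s10, s11, s12, s14}, which has 10 states.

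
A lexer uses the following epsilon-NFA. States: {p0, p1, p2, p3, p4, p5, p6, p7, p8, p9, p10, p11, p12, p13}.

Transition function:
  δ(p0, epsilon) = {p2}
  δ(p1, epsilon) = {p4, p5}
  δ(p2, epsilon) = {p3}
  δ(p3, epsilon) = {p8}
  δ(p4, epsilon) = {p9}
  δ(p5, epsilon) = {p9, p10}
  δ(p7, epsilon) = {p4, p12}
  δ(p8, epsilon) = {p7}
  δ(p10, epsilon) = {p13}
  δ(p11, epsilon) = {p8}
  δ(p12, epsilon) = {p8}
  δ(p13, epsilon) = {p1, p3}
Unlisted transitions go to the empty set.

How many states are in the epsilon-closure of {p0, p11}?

9

Start with {p0, p11}.
From p0 via epsilon: add p2.
From p11 via epsilon: add p8.
From p2 via epsilon: add p3.
From p8 via epsilon: add p7.
From p7 via epsilon: add p4, p12.
From p4 via epsilon: add p9.
epsilon-closure = {p0, p2, p3, p4, p7, p8, p9, p11, p12}, which has 9 states.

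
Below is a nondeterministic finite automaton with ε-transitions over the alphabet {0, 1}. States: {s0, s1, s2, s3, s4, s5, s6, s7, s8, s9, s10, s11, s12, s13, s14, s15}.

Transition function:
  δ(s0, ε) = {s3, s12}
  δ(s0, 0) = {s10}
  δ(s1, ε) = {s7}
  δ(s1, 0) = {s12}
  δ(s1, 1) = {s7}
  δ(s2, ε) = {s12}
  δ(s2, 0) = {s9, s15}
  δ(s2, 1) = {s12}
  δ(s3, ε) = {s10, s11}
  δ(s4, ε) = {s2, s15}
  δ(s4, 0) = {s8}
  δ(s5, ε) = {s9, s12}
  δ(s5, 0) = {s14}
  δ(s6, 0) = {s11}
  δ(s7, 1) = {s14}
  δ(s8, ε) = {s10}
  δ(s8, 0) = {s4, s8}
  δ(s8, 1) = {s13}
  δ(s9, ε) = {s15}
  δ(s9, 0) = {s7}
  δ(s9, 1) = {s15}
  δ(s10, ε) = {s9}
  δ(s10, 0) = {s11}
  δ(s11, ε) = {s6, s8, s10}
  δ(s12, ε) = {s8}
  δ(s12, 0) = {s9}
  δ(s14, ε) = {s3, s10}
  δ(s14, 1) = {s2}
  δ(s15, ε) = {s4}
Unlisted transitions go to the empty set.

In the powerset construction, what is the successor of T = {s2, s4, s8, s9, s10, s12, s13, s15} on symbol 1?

s2 on 1 → {s12}.
s8 on 1 → {s13}.
s9 on 1 → {s15}.
No 1-transition from s4, s10, s12, s13, s15.
Union after reading 1: {s12, s13, s15}.
Now take the ε-closure:
From s12 via ε: add s8.
From s15 via ε: add s4.
From s4 via ε: add s2.
From s8 via ε: add s10.
From s10 via ε: add s9.
No new states can be added; the closed set is {s2, s4, s8, s9, s10, s12, s13, s15}.

{s2, s4, s8, s9, s10, s12, s13, s15}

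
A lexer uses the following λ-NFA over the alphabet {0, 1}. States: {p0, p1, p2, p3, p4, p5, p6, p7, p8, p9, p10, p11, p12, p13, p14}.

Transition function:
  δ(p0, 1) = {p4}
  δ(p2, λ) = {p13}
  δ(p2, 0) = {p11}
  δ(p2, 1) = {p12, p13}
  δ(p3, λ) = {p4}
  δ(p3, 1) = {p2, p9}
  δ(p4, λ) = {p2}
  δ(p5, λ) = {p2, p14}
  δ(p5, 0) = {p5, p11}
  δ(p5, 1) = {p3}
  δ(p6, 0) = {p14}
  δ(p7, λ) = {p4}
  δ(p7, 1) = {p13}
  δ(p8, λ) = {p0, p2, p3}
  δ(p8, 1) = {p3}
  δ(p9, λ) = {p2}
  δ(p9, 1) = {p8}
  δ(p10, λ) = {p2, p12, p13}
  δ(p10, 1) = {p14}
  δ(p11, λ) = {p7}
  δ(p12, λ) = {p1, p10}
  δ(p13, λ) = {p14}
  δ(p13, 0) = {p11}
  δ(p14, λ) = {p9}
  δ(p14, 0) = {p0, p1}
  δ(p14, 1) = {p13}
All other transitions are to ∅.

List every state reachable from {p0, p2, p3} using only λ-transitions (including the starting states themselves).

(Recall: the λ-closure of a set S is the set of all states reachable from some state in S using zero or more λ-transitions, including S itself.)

{p0, p2, p3, p4, p9, p13, p14}

Start with {p0, p2, p3}.
From p2 via λ: add p13.
From p3 via λ: add p4.
From p13 via λ: add p14.
From p14 via λ: add p9.
No new states can be added; the closed set is {p0, p2, p3, p4, p9, p13, p14}.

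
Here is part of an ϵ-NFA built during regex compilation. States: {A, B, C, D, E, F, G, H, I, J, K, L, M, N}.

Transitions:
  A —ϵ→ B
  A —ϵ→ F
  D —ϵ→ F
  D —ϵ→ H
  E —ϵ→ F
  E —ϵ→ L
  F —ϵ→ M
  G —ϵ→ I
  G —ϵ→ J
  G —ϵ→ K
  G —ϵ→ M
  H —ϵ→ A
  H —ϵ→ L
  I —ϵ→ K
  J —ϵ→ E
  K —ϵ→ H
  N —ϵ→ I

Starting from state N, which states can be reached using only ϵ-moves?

Start with {N}.
From N via ϵ: add I.
From I via ϵ: add K.
From K via ϵ: add H.
From H via ϵ: add A, L.
From A via ϵ: add B, F.
From F via ϵ: add M.
No new states can be added; the closed set is {A, B, F, H, I, K, L, M, N}.

{A, B, F, H, I, K, L, M, N}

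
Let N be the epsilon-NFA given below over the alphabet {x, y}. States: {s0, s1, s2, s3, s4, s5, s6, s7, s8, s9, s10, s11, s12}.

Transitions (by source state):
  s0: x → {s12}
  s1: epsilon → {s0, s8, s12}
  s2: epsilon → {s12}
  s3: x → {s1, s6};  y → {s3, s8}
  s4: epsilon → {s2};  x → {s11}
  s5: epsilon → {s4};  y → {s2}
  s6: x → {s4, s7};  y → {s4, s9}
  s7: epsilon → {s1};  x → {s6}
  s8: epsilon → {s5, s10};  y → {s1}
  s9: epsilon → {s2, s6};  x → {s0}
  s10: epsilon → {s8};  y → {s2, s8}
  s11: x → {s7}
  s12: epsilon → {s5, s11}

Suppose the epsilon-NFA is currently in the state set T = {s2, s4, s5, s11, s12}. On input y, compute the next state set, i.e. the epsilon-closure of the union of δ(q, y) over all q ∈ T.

{s2, s4, s5, s11, s12}

s5 on y → {s2}.
No y-transition from s2, s4, s11, s12.
Union after reading y: {s2}.
Now take the epsilon-closure:
From s2 via epsilon: add s12.
From s12 via epsilon: add s5, s11.
From s5 via epsilon: add s4.
No new states can be added; the closed set is {s2, s4, s5, s11, s12}.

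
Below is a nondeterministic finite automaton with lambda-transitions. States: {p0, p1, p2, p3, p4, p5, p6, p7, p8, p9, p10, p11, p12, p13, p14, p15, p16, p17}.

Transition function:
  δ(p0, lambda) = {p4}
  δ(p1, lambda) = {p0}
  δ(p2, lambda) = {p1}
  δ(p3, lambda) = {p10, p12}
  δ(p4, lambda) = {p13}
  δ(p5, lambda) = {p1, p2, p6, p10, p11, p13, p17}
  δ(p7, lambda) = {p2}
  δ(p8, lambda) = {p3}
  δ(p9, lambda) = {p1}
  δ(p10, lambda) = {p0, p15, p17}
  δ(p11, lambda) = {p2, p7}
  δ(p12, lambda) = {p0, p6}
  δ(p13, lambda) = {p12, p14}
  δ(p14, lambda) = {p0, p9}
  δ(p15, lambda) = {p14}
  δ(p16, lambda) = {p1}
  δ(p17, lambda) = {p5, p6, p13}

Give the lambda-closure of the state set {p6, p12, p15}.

{p0, p1, p4, p6, p9, p12, p13, p14, p15}

Start with {p6, p12, p15}.
From p12 via lambda: add p0.
From p15 via lambda: add p14.
From p0 via lambda: add p4.
From p14 via lambda: add p9.
From p4 via lambda: add p13.
From p9 via lambda: add p1.
No new states can be added; the closed set is {p0, p1, p4, p6, p9, p12, p13, p14, p15}.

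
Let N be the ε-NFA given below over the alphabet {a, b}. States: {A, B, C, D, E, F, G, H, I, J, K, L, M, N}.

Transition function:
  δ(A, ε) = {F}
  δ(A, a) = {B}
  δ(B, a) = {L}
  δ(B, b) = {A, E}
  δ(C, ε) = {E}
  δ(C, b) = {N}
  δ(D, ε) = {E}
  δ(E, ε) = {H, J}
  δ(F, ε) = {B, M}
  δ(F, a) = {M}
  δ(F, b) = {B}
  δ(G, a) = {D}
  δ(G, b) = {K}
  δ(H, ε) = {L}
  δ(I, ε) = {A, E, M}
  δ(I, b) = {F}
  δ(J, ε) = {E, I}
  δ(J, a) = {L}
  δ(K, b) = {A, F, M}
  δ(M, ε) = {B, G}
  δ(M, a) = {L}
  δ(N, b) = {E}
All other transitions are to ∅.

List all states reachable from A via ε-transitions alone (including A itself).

{A, B, F, G, M}

Start with {A}.
From A via ε: add F.
From F via ε: add B, M.
From M via ε: add G.
No new states can be added; the closed set is {A, B, F, G, M}.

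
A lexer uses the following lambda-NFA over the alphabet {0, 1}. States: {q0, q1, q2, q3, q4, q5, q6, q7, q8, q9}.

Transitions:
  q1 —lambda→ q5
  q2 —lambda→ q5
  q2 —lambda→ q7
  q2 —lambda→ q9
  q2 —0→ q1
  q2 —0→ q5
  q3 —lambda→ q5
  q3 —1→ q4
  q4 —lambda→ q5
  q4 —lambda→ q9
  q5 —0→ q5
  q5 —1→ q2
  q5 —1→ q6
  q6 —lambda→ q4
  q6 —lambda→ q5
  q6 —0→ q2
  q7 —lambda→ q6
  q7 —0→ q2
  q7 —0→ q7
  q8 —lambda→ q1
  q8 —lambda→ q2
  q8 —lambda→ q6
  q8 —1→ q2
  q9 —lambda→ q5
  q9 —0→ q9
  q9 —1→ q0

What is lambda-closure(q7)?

{q4, q5, q6, q7, q9}

Start with {q7}.
From q7 via lambda: add q6.
From q6 via lambda: add q4, q5.
From q4 via lambda: add q9.
No new states can be added; the closed set is {q4, q5, q6, q7, q9}.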